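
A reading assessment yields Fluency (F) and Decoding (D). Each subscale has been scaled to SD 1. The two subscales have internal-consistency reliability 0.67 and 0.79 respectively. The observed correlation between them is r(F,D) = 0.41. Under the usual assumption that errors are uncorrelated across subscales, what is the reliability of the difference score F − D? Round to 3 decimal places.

0.542

Var(F−D) = 1 + 1 − 2·0.41 = 2 − 0.82 = 1.18.
Because errors are independent across components, Cov(Tᵢ,Tⱼ) = Cov(Xᵢ,Xⱼ); the off-diagonal part of the true-score variance is the same as above.
True-score variance = [0.67 + 0.79] − 0.82 = 1.46 − 0.82 = 0.64.
Reliability = 0.64 / 1.18 = 0.542.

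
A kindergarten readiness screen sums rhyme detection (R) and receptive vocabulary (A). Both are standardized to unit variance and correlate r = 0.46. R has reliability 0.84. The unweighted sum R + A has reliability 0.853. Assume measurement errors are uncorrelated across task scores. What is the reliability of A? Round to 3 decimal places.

Var(R+A) = 2 + 2·0.46 = 2.920.
True-score variance = ρ_R + ρ_A + 2·0.46, so 0.853 = (0.84 + ρ_A + 0.92) / 2.920.
ρ_A = 0.853·2.920 − 0.84 − 0.92 = 0.731.

0.731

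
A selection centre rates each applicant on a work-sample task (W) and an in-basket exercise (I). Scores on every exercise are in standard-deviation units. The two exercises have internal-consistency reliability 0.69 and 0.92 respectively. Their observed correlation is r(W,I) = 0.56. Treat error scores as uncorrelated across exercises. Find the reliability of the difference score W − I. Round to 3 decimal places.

0.557

Var(W−I) = 1 + 1 − 2·0.56 = 2 − 1.12 = 0.88.
Under uncorrelated errors the observed covariances equal the true-score covariances, so only the own-variance terms attenuate.
True-score variance = [0.69 + 0.92] − 1.12 = 1.61 − 1.12 = 0.49.
Reliability = 0.49 / 0.88 = 0.557.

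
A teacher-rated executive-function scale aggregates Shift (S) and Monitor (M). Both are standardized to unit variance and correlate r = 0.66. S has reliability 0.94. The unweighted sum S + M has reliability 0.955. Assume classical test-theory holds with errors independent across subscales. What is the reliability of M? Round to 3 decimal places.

Var(S+M) = 2 + 2·0.66 = 3.320.
True-score variance = ρ_S + ρ_M + 2·0.66, so 0.955 = (0.94 + ρ_M + 1.32) / 3.320.
ρ_M = 0.955·3.320 − 0.94 − 1.32 = 0.911.

0.911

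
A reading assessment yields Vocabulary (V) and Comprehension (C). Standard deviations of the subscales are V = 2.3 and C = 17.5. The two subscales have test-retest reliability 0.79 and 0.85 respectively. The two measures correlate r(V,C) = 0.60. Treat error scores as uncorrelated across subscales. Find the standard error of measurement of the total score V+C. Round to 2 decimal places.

Var(total) = 311.54 + 48.3 = 359.84.
True-score variance = 264.492 + 48.3 = 312.792, so reliability = 0.8693.
Error variance = 359.84 − 312.792 = 47.0484; SEM = √47.0484 = 6.86.

6.86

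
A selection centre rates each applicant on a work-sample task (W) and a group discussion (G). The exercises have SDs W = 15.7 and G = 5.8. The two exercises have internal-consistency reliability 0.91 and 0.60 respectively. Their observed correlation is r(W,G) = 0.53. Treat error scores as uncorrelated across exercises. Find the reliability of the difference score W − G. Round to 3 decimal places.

Var(W−G) = 15.7² + 5.8² − 2·15.7·5.8·0.53 = 280.13 − 96.5236 = 183.606.
Because errors are independent across components, Cov(Tᵢ,Tⱼ) = Cov(Xᵢ,Xⱼ); the off-diagonal part of the true-score variance is the same as above.
True-score variance = [15.7²·0.91 + 5.8²·0.60] − 96.5236 = 244.49 − 96.5236 = 147.966.
Reliability = 147.966 / 183.606 = 0.806.

0.806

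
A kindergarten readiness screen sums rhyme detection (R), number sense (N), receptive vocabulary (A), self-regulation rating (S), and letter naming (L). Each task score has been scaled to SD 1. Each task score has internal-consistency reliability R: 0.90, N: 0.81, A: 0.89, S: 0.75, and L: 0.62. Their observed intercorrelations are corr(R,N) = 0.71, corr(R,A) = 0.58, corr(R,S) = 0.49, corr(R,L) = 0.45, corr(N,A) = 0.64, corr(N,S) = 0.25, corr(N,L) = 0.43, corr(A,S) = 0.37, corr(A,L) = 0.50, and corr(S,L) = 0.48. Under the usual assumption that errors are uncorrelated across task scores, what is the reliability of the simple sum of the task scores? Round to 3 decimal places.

0.930

Var(R+N+A+S+L) = 5 + 2·[0.71 + 0.58 + 0.49 + 0.45 + 0.64 + 0.25 + 0.43 + 0.37 + 0.50 + 0.48] = 5 + 9.8 = 14.8.
Because errors are independent across components, Cov(Tᵢ,Tⱼ) = Cov(Xᵢ,Xⱼ); the off-diagonal part of the true-score variance is the same as above.
True-score variance = [0.90 + 0.81 + 0.89 + 0.75 + 0.62] + 9.8 = 3.97 + 9.8 = 13.77.
Reliability = 13.77 / 14.8 = 0.930.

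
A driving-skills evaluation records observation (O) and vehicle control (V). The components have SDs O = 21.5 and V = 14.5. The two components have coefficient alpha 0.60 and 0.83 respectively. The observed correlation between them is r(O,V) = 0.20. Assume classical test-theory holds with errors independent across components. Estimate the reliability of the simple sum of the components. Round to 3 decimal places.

0.723

Var(O+V) = 21.5² + 14.5² + 2·[21.5·14.5·0.20] = 672.5 + 124.7 = 797.2.
Because errors are independent across components, Cov(Tᵢ,Tⱼ) = Cov(Xᵢ,Xⱼ); the off-diagonal part of the true-score variance is the same as above.
True-score variance = [21.5²·0.60 + 14.5²·0.83] + 124.7 = 451.857 + 124.7 = 576.558.
Reliability = 576.558 / 797.2 = 0.723.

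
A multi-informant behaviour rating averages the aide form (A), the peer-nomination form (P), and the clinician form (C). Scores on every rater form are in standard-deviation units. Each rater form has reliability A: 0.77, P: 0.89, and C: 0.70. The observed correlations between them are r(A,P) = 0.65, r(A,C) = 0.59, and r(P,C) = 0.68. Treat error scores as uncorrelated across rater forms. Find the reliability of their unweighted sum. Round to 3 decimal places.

0.906

Var(A+P+C) = 3 + 2·[0.65 + 0.59 + 0.68] = 3 + 3.84 = 6.84.
With uncorrelated errors the cross-covariances are all true-score covariance, so they carry over unchanged; only the diagonal terms shrink to ρᵢσᵢ².
True-score variance = [0.77 + 0.89 + 0.70] + 3.84 = 2.36 + 3.84 = 6.2.
Reliability = 6.2 / 6.84 = 0.906.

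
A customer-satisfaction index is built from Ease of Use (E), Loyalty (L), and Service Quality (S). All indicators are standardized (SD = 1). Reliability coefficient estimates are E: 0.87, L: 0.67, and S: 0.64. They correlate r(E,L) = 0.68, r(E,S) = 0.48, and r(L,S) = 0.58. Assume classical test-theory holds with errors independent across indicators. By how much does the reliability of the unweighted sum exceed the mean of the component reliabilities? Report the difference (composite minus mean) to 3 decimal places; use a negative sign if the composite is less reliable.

Var(sum) = 3 + 3.48 = 6.48; true-score variance = 2.18 + 3.48 = 5.66; composite reliability = 0.8735.
Mean component reliability = 0.7267.
Difference = 0.8735 − 0.7267 = 0.147.

0.147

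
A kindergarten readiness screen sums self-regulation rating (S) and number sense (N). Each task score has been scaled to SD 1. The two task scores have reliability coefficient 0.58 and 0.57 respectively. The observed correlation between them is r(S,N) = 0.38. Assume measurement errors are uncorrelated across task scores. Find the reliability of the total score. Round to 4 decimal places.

Var(S+N) = 2 + 2·[0.38] = 2 + 0.76 = 2.76.
Under uncorrelated errors the observed covariances equal the true-score covariances, so only the own-variance terms attenuate.
True-score variance = [0.58 + 0.57] + 0.76 = 1.15 + 0.76 = 1.91.
Reliability = 1.91 / 2.76 = 0.6920.

0.6920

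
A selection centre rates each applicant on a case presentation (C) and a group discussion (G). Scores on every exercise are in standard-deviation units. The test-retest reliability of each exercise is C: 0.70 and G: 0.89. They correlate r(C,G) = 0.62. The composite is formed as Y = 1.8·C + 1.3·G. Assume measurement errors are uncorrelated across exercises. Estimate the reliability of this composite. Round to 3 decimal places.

0.852

Var(Y) = 1.8² + 1.3² + 2·[2.34·0.62] = 4.93 + 2.9016 = 7.8316.
Because errors are independent across components, Cov(Tᵢ,Tⱼ) = Cov(Xᵢ,Xⱼ); the off-diagonal part of the true-score variance is the same as above.
True-score variance = [1.8²·0.70 + 1.3²·0.89] + 2.9016 = 3.7721 + 2.9016 = 6.6737.
Reliability = 6.6737 / 7.8316 = 0.852.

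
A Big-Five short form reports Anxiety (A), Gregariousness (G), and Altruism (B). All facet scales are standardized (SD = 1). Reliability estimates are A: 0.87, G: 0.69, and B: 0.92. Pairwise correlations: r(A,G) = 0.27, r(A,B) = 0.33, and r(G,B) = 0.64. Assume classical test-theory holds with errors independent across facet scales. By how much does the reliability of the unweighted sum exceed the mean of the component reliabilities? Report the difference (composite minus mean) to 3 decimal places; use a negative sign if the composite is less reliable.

Var(sum) = 3 + 2.48 = 5.48; true-score variance = 2.48 + 2.48 = 4.96; composite reliability = 0.9051.
Mean component reliability = 0.8267.
Difference = 0.9051 − 0.8267 = 0.078.

0.078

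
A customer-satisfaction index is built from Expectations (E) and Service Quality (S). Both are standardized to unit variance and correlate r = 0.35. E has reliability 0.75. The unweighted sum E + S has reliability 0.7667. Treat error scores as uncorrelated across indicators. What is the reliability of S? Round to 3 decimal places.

0.620

Var(E+S) = 2 + 2·0.35 = 2.700.
True-score variance = ρ_E + ρ_S + 2·0.35, so 0.7667 = (0.75 + ρ_S + 0.70) / 2.700.
ρ_S = 0.7667·2.700 − 0.75 − 0.70 = 0.620.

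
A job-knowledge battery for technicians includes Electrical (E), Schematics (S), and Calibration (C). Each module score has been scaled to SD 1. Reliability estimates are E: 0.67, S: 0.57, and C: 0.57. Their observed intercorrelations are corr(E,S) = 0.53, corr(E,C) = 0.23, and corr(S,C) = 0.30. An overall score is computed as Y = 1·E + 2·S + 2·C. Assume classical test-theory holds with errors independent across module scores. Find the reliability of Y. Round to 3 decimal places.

Var(Y) = 1 + 2² + 2² + 2·[2·0.53 + 2·0.23 + 4·0.30] = 9 + 5.44 = 14.44.
With uncorrelated errors the cross-covariances are all true-score covariance, so they carry over unchanged; only the diagonal terms shrink to ρᵢσᵢ².
True-score variance = [0.67 + 2²·0.57 + 2²·0.57] + 5.44 = 5.23 + 5.44 = 10.67.
Reliability = 10.67 / 14.44 = 0.739.

0.739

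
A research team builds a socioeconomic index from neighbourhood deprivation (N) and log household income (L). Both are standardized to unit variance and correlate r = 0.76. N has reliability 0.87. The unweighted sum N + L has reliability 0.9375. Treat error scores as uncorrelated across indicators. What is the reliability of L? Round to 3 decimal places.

Var(N+L) = 2 + 2·0.76 = 3.520.
True-score variance = ρ_N + ρ_L + 2·0.76, so 0.9375 = (0.87 + ρ_L + 1.52) / 3.520.
ρ_L = 0.9375·3.520 − 0.87 − 1.52 = 0.910.

0.910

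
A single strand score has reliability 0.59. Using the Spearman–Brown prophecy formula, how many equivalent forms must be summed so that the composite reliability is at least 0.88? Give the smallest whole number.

6

k ≥ ρ*(1−ρ₁)/(ρ₁(1−ρ*)) = 0.88·0.41 / (0.59·0.12) = 5.096.
Smallest integer k = 6.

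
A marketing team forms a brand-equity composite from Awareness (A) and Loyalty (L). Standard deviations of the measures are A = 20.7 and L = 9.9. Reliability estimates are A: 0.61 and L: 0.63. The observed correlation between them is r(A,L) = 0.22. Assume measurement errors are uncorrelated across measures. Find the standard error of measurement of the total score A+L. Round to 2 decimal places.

14.26

Var(total) = 526.5 + 90.1692 = 616.669.
True-score variance = 323.125 + 90.1692 = 413.294, so reliability = 0.6702.
Error variance = 616.669 − 413.294 = 203.375; SEM = √203.375 = 14.26.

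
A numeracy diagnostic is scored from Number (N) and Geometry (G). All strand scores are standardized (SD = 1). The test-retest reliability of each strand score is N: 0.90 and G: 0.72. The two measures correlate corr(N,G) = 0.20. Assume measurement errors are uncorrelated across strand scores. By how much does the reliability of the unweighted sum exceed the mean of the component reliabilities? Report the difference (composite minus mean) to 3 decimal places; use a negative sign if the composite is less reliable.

0.032

Var(sum) = 2 + 0.4 = 2.4; true-score variance = 1.62 + 0.4 = 2.02; composite reliability = 0.8417.
Mean component reliability = 0.8100.
Difference = 0.8417 − 0.8100 = 0.032.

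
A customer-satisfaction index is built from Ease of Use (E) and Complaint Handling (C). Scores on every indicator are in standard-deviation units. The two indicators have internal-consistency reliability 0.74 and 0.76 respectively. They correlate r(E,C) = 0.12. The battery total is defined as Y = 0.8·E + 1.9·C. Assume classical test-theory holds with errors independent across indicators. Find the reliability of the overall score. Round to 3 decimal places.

0.776

Var(Y) = 0.8² + 1.9² + 2·[1.52·0.12] = 4.25 + 0.3648 = 4.6148.
Under uncorrelated errors the observed covariances equal the true-score covariances, so only the own-variance terms attenuate.
True-score variance = [0.8²·0.74 + 1.9²·0.76] + 0.3648 = 3.2172 + 0.3648 = 3.582.
Reliability = 3.582 / 4.6148 = 0.776.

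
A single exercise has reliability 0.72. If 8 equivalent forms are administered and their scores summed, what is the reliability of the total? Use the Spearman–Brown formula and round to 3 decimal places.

ρ_k = kρ / (1 + (k−1)ρ) = 8·0.72 / (1 + 7·0.72) = 5.760 / 6.040 = 0.954.

0.954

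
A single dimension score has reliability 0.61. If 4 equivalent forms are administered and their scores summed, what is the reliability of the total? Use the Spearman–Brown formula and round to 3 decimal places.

ρ_k = kρ / (1 + (k−1)ρ) = 4·0.61 / (1 + 3·0.61) = 2.440 / 2.830 = 0.862.

0.862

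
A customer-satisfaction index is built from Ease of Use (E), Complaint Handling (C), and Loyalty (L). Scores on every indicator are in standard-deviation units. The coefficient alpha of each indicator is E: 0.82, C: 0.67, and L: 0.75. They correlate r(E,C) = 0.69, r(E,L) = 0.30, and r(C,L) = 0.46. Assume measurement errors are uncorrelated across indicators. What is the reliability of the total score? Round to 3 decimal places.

0.871

Var(E+C+L) = 3 + 2·[0.69 + 0.30 + 0.46] = 3 + 2.9 = 5.9.
With uncorrelated errors the cross-covariances are all true-score covariance, so they carry over unchanged; only the diagonal terms shrink to ρᵢσᵢ².
True-score variance = [0.82 + 0.67 + 0.75] + 2.9 = 2.24 + 2.9 = 5.14.
Reliability = 5.14 / 5.9 = 0.871.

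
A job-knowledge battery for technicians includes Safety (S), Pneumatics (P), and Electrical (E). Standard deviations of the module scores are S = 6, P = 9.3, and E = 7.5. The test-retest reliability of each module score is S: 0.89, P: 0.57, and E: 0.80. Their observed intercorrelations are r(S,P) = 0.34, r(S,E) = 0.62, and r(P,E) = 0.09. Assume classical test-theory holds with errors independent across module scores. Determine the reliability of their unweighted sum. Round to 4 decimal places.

Var(S+P+E) = 6² + 9.3² + 7.5² + 2·[6·9.3·0.34 + 6·7.5·0.62 + 9.3·7.5·0.09] = 178.74 + 106.299 = 285.039.
With uncorrelated errors the cross-covariances are all true-score covariance, so they carry over unchanged; only the diagonal terms shrink to ρᵢσᵢ².
True-score variance = [6²·0.89 + 9.3²·0.57 + 7.5²·0.80] + 106.299 = 126.339 + 106.299 = 232.638.
Reliability = 232.638 / 285.039 = 0.8162.

0.8162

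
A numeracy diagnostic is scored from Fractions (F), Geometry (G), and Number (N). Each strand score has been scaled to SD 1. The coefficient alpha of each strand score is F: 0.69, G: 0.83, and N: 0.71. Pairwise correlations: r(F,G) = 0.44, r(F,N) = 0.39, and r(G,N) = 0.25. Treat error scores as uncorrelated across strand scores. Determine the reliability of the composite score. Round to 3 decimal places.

0.851

Var(F+G+N) = 3 + 2·[0.44 + 0.39 + 0.25] = 3 + 2.16 = 5.16.
Under uncorrelated errors the observed covariances equal the true-score covariances, so only the own-variance terms attenuate.
True-score variance = [0.69 + 0.83 + 0.71] + 2.16 = 2.23 + 2.16 = 4.39.
Reliability = 4.39 / 5.16 = 0.851.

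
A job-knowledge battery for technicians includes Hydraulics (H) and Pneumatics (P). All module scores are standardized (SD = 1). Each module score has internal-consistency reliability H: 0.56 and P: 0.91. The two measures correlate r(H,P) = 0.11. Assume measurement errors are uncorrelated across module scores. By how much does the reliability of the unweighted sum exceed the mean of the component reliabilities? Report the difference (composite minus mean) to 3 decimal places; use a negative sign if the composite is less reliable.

Var(sum) = 2 + 0.22 = 2.22; true-score variance = 1.47 + 0.22 = 1.69; composite reliability = 0.7613.
Mean component reliability = 0.7350.
Difference = 0.7613 − 0.7350 = 0.026.

0.026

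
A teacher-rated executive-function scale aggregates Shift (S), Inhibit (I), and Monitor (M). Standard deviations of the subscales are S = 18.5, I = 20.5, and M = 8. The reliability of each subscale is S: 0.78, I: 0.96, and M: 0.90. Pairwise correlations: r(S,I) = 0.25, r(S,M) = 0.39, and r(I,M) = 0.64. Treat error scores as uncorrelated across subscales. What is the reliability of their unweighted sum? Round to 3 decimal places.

Var(S+I+M) = 18.5² + 20.5² + 8² + 2·[18.5·20.5·0.25 + 18.5·8·0.39 + 20.5·8·0.64] = 826.5 + 514.985 = 1341.49.
With uncorrelated errors the cross-covariances are all true-score covariance, so they carry over unchanged; only the diagonal terms shrink to ρᵢσᵢ².
True-score variance = [18.5²·0.78 + 20.5²·0.96 + 8²·0.90] + 514.985 = 727.995 + 514.985 = 1242.98.
Reliability = 1242.98 / 1341.49 = 0.927.

0.927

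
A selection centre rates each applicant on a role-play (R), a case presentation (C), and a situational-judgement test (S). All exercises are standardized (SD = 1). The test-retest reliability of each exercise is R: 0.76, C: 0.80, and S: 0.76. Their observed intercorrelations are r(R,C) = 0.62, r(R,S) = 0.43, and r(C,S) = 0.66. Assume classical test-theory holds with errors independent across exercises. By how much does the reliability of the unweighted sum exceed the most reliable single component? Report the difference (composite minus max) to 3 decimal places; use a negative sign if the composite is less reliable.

Var(sum) = 3 + 3.42 = 6.42; true-score variance = 2.32 + 3.42 = 5.74; composite reliability = 0.8941.
Max component reliability = 0.8000.
Difference = 0.8941 − 0.8000 = 0.094.

0.094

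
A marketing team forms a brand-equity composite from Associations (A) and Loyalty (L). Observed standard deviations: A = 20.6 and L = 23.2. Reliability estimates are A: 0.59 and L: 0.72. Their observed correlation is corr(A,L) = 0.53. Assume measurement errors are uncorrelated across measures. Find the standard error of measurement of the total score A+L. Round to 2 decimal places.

18.02

Var(total) = 962.6 + 506.595 = 1469.2.
True-score variance = 637.905 + 506.595 = 1144.5, so reliability = 0.7790.
Error variance = 1469.2 − 1144.5 = 324.695; SEM = √324.695 = 18.02.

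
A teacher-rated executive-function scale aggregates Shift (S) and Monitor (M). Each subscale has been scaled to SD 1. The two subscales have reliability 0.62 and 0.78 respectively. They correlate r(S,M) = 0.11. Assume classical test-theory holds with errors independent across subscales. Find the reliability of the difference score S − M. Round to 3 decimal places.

0.663

Var(S−M) = 1 + 1 − 2·0.11 = 2 − 0.22 = 1.78.
Because errors are independent across components, Cov(Tᵢ,Tⱼ) = Cov(Xᵢ,Xⱼ); the off-diagonal part of the true-score variance is the same as above.
True-score variance = [0.62 + 0.78] − 0.22 = 1.4 − 0.22 = 1.18.
Reliability = 1.18 / 1.78 = 0.663.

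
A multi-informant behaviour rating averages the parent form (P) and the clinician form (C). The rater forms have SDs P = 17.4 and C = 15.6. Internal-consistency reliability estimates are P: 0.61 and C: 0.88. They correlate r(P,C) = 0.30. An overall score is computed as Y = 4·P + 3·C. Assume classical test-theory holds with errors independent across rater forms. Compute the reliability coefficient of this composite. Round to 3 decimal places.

Var(Y) = 4²·17.4² + 3²·15.6² + 2·[12·17.4·15.6·0.30] = 7034.4 + 1954.37 = 8988.77.
Under uncorrelated errors the observed covariances equal the true-score covariances, so only the own-variance terms attenuate.
True-score variance = [4²·17.4²·0.61 + 3²·15.6²·0.88] + 1954.37 = 4882.35 + 1954.37 = 6836.72.
Reliability = 6836.72 / 8988.77 = 0.761.

0.761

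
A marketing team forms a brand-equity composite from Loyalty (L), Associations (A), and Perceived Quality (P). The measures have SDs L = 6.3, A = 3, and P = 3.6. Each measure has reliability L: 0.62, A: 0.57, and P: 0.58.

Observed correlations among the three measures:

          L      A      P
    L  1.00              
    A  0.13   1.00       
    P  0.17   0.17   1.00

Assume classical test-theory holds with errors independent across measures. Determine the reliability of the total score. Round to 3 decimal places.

Var(L+A+P) = 6.3² + 3² + 3.6² + 2·[6.3·3·0.13 + 6.3·3.6·0.17 + 3·3.6·0.17] = 61.65 + 16.2972 = 77.9472.
Under uncorrelated errors the observed covariances equal the true-score covariances, so only the own-variance terms attenuate.
True-score variance = [6.3²·0.62 + 3²·0.57 + 3.6²·0.58] + 16.2972 = 37.2546 + 16.2972 = 53.5518.
Reliability = 53.5518 / 77.9472 = 0.687.

0.687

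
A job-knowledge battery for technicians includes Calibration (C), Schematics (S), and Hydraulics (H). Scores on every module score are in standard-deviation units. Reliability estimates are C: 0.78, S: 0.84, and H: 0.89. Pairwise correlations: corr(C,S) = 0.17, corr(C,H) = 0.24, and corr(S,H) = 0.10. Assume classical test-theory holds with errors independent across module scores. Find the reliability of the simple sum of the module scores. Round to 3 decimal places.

0.878

Var(C+S+H) = 3 + 2·[0.17 + 0.24 + 0.10] = 3 + 1.02 = 4.02.
Under uncorrelated errors the observed covariances equal the true-score covariances, so only the own-variance terms attenuate.
True-score variance = [0.78 + 0.84 + 0.89] + 1.02 = 2.51 + 1.02 = 3.53.
Reliability = 3.53 / 4.02 = 0.878.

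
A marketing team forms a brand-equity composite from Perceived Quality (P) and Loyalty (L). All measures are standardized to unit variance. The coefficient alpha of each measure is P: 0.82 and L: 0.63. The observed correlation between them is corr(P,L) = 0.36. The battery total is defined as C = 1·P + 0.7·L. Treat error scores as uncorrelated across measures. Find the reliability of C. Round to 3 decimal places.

Var(C) = 1 + 0.7² + 2·[0.7·0.36] = 1.49 + 0.504 = 1.994.
Because errors are independent across components, Cov(Tᵢ,Tⱼ) = Cov(Xᵢ,Xⱼ); the off-diagonal part of the true-score variance is the same as above.
True-score variance = [0.82 + 0.7²·0.63] + 0.504 = 1.1287 + 0.504 = 1.6327.
Reliability = 1.6327 / 1.994 = 0.819.

0.819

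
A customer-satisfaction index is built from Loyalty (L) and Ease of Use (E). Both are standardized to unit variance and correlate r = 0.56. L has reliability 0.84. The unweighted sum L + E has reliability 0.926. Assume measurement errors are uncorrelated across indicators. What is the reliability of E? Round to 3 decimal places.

Var(L+E) = 2 + 2·0.56 = 3.120.
True-score variance = ρ_L + ρ_E + 2·0.56, so 0.926 = (0.84 + ρ_E + 1.12) / 3.120.
ρ_E = 0.926·3.120 − 0.84 − 1.12 = 0.929.

0.929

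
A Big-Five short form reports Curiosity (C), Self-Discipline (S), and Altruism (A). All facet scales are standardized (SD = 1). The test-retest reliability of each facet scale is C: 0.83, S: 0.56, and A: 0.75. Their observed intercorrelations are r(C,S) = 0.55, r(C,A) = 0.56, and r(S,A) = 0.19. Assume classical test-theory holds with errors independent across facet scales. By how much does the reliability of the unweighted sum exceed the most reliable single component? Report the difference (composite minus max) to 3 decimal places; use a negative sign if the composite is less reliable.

0.016

Var(sum) = 3 + 2.6 = 5.6; true-score variance = 2.14 + 2.6 = 4.74; composite reliability = 0.8464.
Max component reliability = 0.8300.
Difference = 0.8464 − 0.8300 = 0.016.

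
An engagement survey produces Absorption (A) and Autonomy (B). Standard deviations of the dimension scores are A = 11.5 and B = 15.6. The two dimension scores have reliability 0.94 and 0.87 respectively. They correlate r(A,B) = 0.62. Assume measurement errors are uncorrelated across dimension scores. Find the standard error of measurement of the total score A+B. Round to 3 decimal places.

Var(total) = 375.61 + 222.456 = 598.066.
True-score variance = 336.038 + 222.456 = 558.494, so reliability = 0.9338.
Error variance = 598.066 − 558.494 = 39.5718; SEM = √39.5718 = 6.291.

6.291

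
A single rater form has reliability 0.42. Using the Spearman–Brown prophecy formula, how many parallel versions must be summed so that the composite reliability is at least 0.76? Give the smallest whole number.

5

k ≥ ρ*(1−ρ₁)/(ρ₁(1−ρ*)) = 0.76·0.58 / (0.42·0.24) = 4.373.
Smallest integer k = 5.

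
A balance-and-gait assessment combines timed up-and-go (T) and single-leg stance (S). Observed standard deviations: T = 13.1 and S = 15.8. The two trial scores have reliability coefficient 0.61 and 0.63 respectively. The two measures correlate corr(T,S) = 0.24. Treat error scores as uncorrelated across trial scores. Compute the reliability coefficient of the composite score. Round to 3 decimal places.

0.694

Var(T+S) = 13.1² + 15.8² + 2·[13.1·15.8·0.24] = 421.25 + 99.3504 = 520.6.
Because errors are independent across components, Cov(Tᵢ,Tⱼ) = Cov(Xᵢ,Xⱼ); the off-diagonal part of the true-score variance is the same as above.
True-score variance = [13.1²·0.61 + 15.8²·0.63] + 99.3504 = 261.955 + 99.3504 = 361.306.
Reliability = 361.306 / 520.6 = 0.694.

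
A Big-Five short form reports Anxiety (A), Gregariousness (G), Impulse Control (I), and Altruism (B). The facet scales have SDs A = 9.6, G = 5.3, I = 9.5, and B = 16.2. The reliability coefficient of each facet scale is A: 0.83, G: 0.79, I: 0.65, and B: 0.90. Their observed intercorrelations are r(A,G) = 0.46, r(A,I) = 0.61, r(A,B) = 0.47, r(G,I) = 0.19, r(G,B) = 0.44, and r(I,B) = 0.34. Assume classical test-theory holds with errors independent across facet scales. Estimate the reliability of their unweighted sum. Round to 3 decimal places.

Var(A+G+I+B) = 9.6² + 5.3² + 9.5² + 16.2² + 2·[9.6·5.3·0.46 + 9.6·9.5·0.61 + 9.6·16.2·0.47 + 5.3·9.5·0.19 + 5.3·16.2·0.44 + 9.5·16.2·0.34] = 472.94 + 503.604 = 976.544.
Under uncorrelated errors the observed covariances equal the true-score covariances, so only the own-variance terms attenuate.
True-score variance = [9.6²·0.83 + 5.3²·0.79 + 9.5²·0.65 + 16.2²·0.90] + 503.604 = 393.542 + 503.604 = 897.147.
Reliability = 897.147 / 976.544 = 0.919.

0.919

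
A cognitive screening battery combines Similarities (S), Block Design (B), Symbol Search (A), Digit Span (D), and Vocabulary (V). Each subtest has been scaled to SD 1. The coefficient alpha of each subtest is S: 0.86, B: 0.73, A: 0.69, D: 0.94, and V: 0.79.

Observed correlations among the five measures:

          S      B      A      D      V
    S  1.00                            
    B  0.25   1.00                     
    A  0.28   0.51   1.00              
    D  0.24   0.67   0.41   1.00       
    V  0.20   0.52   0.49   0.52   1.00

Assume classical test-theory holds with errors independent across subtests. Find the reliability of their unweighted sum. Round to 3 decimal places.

0.925

Var(S+B+A+D+V) = 5 + 2·[0.25 + 0.28 + 0.24 + 0.20 + 0.51 + 0.67 + 0.52 + 0.41 + 0.49 + 0.52] = 5 + 8.18 = 13.18.
Under uncorrelated errors the observed covariances equal the true-score covariances, so only the own-variance terms attenuate.
True-score variance = [0.86 + 0.73 + 0.69 + 0.94 + 0.79] + 8.18 = 4.01 + 8.18 = 12.19.
Reliability = 12.19 / 13.18 = 0.925.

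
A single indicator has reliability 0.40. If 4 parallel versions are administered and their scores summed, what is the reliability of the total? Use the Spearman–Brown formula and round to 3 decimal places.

ρ_k = kρ / (1 + (k−1)ρ) = 4·0.40 / (1 + 3·0.40) = 1.600 / 2.200 = 0.727.

0.727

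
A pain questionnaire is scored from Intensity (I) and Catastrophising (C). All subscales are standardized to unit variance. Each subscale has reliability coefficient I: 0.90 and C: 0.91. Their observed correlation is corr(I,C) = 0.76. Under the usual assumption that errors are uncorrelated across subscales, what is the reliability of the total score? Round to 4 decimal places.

0.9460

Var(I+C) = 2 + 2·[0.76] = 2 + 1.52 = 3.52.
Because errors are independent across components, Cov(Tᵢ,Tⱼ) = Cov(Xᵢ,Xⱼ); the off-diagonal part of the true-score variance is the same as above.
True-score variance = [0.90 + 0.91] + 1.52 = 1.81 + 1.52 = 3.33.
Reliability = 3.33 / 3.52 = 0.9460.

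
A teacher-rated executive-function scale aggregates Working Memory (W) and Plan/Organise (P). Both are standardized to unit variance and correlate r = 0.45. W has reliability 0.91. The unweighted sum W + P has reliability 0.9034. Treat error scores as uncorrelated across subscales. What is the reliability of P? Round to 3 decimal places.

0.810

Var(W+P) = 2 + 2·0.45 = 2.900.
True-score variance = ρ_W + ρ_P + 2·0.45, so 0.9034 = (0.91 + ρ_P + 0.90) / 2.900.
ρ_P = 0.9034·2.900 − 0.91 − 0.90 = 0.810.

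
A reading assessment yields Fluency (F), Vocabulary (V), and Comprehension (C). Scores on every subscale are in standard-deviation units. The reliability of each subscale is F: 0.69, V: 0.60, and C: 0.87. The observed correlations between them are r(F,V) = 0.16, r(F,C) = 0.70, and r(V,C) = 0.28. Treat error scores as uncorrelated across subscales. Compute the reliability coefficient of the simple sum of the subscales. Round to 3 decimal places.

0.841

Var(F+V+C) = 3 + 2·[0.16 + 0.70 + 0.28] = 3 + 2.28 = 5.28.
Because errors are independent across components, Cov(Tᵢ,Tⱼ) = Cov(Xᵢ,Xⱼ); the off-diagonal part of the true-score variance is the same as above.
True-score variance = [0.69 + 0.60 + 0.87] + 2.28 = 2.16 + 2.28 = 4.44.
Reliability = 4.44 / 5.28 = 0.841.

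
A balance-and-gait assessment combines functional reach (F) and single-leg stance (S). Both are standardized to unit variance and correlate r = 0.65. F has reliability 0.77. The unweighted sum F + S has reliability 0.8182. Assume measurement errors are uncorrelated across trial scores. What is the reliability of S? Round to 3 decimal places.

Var(F+S) = 2 + 2·0.65 = 3.300.
True-score variance = ρ_F + ρ_S + 2·0.65, so 0.8182 = (0.77 + ρ_S + 1.30) / 3.300.
ρ_S = 0.8182·3.300 − 0.77 − 1.30 = 0.630.

0.630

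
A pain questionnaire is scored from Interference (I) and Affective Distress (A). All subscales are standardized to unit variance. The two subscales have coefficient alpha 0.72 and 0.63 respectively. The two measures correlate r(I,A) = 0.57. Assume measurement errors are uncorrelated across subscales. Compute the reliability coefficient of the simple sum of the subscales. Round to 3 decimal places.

0.793

Var(I+A) = 2 + 2·[0.57] = 2 + 1.14 = 3.14.
Because errors are independent across components, Cov(Tᵢ,Tⱼ) = Cov(Xᵢ,Xⱼ); the off-diagonal part of the true-score variance is the same as above.
True-score variance = [0.72 + 0.63] + 1.14 = 1.35 + 1.14 = 2.49.
Reliability = 2.49 / 3.14 = 0.793.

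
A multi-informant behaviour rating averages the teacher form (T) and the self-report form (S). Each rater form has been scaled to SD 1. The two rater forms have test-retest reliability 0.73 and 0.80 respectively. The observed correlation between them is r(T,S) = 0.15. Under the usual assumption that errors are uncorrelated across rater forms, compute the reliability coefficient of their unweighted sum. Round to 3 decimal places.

Var(T+S) = 2 + 2·[0.15] = 2 + 0.3 = 2.3.
With uncorrelated errors the cross-covariances are all true-score covariance, so they carry over unchanged; only the diagonal terms shrink to ρᵢσᵢ².
True-score variance = [0.73 + 0.80] + 0.3 = 1.53 + 0.3 = 1.83.
Reliability = 1.83 / 2.3 = 0.796.

0.796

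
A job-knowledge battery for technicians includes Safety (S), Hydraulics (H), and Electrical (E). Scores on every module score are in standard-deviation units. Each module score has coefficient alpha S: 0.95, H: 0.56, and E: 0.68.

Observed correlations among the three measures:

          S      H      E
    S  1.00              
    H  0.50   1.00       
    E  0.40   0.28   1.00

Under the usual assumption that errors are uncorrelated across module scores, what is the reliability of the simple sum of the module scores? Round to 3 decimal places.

0.849

Var(S+H+E) = 3 + 2·[0.50 + 0.40 + 0.28] = 3 + 2.36 = 5.36.
Because errors are independent across components, Cov(Tᵢ,Tⱼ) = Cov(Xᵢ,Xⱼ); the off-diagonal part of the true-score variance is the same as above.
True-score variance = [0.95 + 0.56 + 0.68] + 2.36 = 2.19 + 2.36 = 4.55.
Reliability = 4.55 / 5.36 = 0.849.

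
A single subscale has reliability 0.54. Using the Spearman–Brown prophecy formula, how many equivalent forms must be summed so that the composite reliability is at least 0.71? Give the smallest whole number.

k ≥ ρ*(1−ρ₁)/(ρ₁(1−ρ*)) = 0.71·0.46 / (0.54·0.29) = 2.086.
Smallest integer k = 3.

3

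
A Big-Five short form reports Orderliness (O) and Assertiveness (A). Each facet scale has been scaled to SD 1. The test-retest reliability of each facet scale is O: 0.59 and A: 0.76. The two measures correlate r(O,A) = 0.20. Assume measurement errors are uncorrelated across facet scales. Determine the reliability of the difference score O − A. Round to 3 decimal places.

0.594

Var(O−A) = 1 + 1 − 2·0.20 = 2 − 0.4 = 1.6.
Under uncorrelated errors the observed covariances equal the true-score covariances, so only the own-variance terms attenuate.
True-score variance = [0.59 + 0.76] − 0.4 = 1.35 − 0.4 = 0.95.
Reliability = 0.95 / 1.6 = 0.594.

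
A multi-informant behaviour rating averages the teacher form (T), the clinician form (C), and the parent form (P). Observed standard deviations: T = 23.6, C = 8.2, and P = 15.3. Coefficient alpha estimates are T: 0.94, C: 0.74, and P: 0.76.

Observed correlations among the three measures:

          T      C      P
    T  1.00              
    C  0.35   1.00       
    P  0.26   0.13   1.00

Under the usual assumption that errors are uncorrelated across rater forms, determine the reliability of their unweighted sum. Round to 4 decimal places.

0.9118

Var(T+C+P) = 23.6² + 8.2² + 15.3² + 2·[23.6·8.2·0.35 + 23.6·15.3·0.26 + 8.2·15.3·0.13] = 858.29 + 355.845 = 1214.14.
Because errors are independent across components, Cov(Tᵢ,Tⱼ) = Cov(Xᵢ,Xⱼ); the off-diagonal part of the true-score variance is the same as above.
True-score variance = [23.6²·0.94 + 8.2²·0.74 + 15.3²·0.76] + 355.845 = 751.208 + 355.845 = 1107.05.
Reliability = 1107.05 / 1214.14 = 0.9118.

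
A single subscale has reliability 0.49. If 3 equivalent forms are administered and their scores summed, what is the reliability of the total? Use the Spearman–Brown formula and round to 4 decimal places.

0.7424

ρ_k = kρ / (1 + (k−1)ρ) = 3·0.49 / (1 + 2·0.49) = 1.470 / 1.980 = 0.7424.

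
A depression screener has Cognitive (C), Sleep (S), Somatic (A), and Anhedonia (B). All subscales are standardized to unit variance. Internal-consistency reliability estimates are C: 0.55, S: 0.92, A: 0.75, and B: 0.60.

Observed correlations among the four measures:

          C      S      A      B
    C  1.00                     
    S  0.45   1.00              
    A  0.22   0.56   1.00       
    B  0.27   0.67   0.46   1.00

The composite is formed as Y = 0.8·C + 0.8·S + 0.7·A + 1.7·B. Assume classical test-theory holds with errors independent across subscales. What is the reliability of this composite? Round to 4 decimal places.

Var(Y) = 0.8² + 0.8² + 0.7² + 1.7² + 2·[0.64·0.45 + 0.56·0.22 + 1.36·0.27 + 0.56·0.56 + 1.36·0.67 + 1.19·0.46] = 4.66 + 5.1012 = 9.7612.
Under uncorrelated errors the observed covariances equal the true-score covariances, so only the own-variance terms attenuate.
True-score variance = [0.8²·0.55 + 0.8²·0.92 + 0.7²·0.75 + 1.7²·0.60] + 5.1012 = 3.0423 + 5.1012 = 8.1435.
Reliability = 8.1435 / 9.7612 = 0.8343.

0.8343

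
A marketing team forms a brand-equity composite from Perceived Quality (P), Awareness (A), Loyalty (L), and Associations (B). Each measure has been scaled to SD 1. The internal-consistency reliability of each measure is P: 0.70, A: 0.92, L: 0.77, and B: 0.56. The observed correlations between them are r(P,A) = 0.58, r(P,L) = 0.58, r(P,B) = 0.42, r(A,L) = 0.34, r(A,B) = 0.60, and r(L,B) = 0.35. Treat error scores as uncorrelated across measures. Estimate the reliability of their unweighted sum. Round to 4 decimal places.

0.8922

Var(P+A+L+B) = 4 + 2·[0.58 + 0.58 + 0.42 + 0.34 + 0.60 + 0.35] = 4 + 5.74 = 9.74.
With uncorrelated errors the cross-covariances are all true-score covariance, so they carry over unchanged; only the diagonal terms shrink to ρᵢσᵢ².
True-score variance = [0.70 + 0.92 + 0.77 + 0.56] + 5.74 = 2.95 + 5.74 = 8.69.
Reliability = 8.69 / 9.74 = 0.8922.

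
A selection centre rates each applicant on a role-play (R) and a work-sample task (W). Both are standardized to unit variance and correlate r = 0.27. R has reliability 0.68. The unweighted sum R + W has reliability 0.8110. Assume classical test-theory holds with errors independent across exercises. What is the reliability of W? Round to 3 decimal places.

0.840

Var(R+W) = 2 + 2·0.27 = 2.540.
True-score variance = ρ_R + ρ_W + 2·0.27, so 0.8110 = (0.68 + ρ_W + 0.54) / 2.540.
ρ_W = 0.8110·2.540 − 0.68 − 0.54 = 0.840.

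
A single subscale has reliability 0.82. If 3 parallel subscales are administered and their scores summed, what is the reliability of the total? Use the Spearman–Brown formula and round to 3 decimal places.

ρ_k = kρ / (1 + (k−1)ρ) = 3·0.82 / (1 + 2·0.82) = 2.460 / 2.640 = 0.932.

0.932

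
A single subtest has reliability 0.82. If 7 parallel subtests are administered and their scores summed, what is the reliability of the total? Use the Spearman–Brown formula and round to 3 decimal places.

ρ_k = kρ / (1 + (k−1)ρ) = 7·0.82 / (1 + 6·0.82) = 5.740 / 5.920 = 0.970.

0.970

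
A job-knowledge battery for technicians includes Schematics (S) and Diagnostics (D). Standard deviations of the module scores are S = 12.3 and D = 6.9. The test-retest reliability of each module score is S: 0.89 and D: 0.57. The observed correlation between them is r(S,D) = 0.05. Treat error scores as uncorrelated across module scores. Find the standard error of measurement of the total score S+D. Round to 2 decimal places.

Var(total) = 198.9 + 8.487 = 207.387.
True-score variance = 161.786 + 8.487 = 170.273, so reliability = 0.8210.
Error variance = 207.387 − 170.273 = 37.1142; SEM = √37.1142 = 6.09.

6.09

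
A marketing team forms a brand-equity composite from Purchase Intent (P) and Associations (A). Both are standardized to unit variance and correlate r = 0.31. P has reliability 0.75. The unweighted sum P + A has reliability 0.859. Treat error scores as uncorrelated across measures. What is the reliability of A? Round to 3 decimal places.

0.881

Var(P+A) = 2 + 2·0.31 = 2.620.
True-score variance = ρ_P + ρ_A + 2·0.31, so 0.859 = (0.75 + ρ_A + 0.62) / 2.620.
ρ_A = 0.859·2.620 − 0.75 − 0.62 = 0.881.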